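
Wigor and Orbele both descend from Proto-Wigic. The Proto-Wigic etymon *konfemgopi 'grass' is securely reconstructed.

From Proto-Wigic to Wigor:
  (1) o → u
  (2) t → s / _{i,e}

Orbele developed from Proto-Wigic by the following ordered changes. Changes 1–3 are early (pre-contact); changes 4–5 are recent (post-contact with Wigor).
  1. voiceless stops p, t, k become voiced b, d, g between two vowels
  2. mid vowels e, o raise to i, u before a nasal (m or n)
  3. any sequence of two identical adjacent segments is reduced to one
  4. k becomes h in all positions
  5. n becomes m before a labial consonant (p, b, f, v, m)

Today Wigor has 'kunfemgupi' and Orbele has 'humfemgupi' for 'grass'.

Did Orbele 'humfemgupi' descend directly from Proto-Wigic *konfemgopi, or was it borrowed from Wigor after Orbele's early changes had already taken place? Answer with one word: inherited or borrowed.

If inherited, *konfemgopi would pass through all of Orbele's changes:
Orbele: start from *konfemgopi.
  rule 1 (intervocalic voicing): konfemgopi → konfemgobi
  rule 2 (pre-nasal raising): konfemgobi → kunfimgobi
  rule 3: no change — kunfimgobi
  rule 4 (unconditioned shift): kunfimgobi → hunfimgobi
  rule 5 (nasal place assimilation): hunfimgobi → humfimgobi
  ⇒ Orbele humfimgobi
If borrowed from Wigor 'kunfemgupi' after the early changes, it would undergo only the recent ones:
  rule 4 (unconditioned shift): kunfemgupi → hunfemgupi
  rule 5 (nasal place assimilation): hunfemgupi → humfemgupi
  ⇒ as a loan: humfemgupi
Orbele 'humfemgupi' matches the loan outcome 'humfemgupi', not the inherited 'humfimgobi' — it skipped the early Orbele changes, so it was borrowed from Wigor.

borrowed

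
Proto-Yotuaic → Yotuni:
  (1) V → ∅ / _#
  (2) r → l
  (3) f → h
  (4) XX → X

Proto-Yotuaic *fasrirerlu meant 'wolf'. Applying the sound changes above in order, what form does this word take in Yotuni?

Yotuni: *fasrirerlu > fasrirerl > faslilell > haslilell > haslilel  (by apocope, unconditioned shift, unconditioned shift, degemination)

haslilel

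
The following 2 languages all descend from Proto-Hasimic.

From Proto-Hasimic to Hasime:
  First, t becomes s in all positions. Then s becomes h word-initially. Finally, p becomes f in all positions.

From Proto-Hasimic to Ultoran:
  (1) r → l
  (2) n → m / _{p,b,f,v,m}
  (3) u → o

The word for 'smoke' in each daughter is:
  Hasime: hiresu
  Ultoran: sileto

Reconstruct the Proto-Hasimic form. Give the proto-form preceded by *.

Position 3: Hasime has r, Ultoran has l. Hasime preserves r here (none of its changes turn any other segment into r), so the proto-segment is *r.
Position 1: Hasime has h, Ultoran has s. Ultoran preserves s here (none of its changes turn any other segment into s), so the proto-segment is *s.
This points to *siretu. Verify forward in each daughter:
Hasime: start from *siretu.
  rule 1 (unconditioned shift): siretu → siresu
  rule 2 (debuccalisation): siresu → hiresu
  rule 3: no change — hiresu
  ⇒ Hasime hiresu
Ultoran: start from *siretu.
  rule 1 (unconditioned shift): siretu → siletu
  rule 2: no change — siletu
  rule 3 (vowel merger): siletu → sileto
  ⇒ Ultoran sileto
No other proto-form is consistent with every reflex, so the reconstruction is *siretu.

*siretu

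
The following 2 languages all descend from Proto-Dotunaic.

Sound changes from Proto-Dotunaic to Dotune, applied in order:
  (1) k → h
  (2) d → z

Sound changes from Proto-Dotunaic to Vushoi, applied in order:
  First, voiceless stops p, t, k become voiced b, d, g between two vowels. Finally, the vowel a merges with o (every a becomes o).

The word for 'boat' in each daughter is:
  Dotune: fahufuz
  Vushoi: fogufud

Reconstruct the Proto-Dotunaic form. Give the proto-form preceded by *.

Position 7: Dotune has z, Vushoi has d. Taking the neighbouring segments as reconstructed: Dotune z could go back to *d or *z; Vushoi d can only go back to *d — the one source consistent with every daughter is *d.
Position 3: Dotune has h, Vushoi has g. Taking the neighbouring segments as reconstructed: Dotune h could go back to *k or *h; Vushoi g could go back to *k or *g — the one source consistent with every daughter is *k.
Position 2: Dotune has a, Vushoi has o. Dotune preserves a here (none of its changes turn any other segment into a), so the proto-segment is *a.
This points to *fakufud. Verify forward in each daughter:
Dotune: start from *fakufud.
  rule 1 (unconditioned shift): fakufud → fahufud
  rule 2 (unconditioned shift): fahufud → fahufuz
  ⇒ Dotune fahufuz
Vushoi: start from *fakufud.
  rule 1 (intervocalic voicing): fakufud → fagufud
  rule 2 (vowel merger): fagufud → fogufud
  ⇒ Vushoi fogufud
Only *fakufud yields all of Dotune fahufuz, Vushoi fogufud.

*fakufud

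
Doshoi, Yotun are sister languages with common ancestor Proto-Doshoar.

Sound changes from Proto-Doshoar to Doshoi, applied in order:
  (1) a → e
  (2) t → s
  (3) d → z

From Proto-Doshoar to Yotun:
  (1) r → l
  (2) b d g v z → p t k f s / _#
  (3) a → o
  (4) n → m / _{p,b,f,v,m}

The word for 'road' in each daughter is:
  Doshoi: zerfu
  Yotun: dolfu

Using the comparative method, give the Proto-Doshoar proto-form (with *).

*darfu

Position 3: Doshoi has r, Yotun has l. Doshoi preserves r here (none of its changes turn any other segment into r), so the proto-segment is *r.
Position 1: Doshoi has z, Yotun has d. Yotun preserves d here (none of its changes turn any other segment into d), so the proto-segment is *d.
This points to *darfu. Verify forward in each daughter:
Doshoi: *darfu > derfu > zerfu  (by vowel merger, unconditioned shift)
Yotun: *darfu > dalfu > dolfu  (by unconditioned shift, vowel merger)
No other proto-form is consistent with every reflex, so the reconstruction is *darfu.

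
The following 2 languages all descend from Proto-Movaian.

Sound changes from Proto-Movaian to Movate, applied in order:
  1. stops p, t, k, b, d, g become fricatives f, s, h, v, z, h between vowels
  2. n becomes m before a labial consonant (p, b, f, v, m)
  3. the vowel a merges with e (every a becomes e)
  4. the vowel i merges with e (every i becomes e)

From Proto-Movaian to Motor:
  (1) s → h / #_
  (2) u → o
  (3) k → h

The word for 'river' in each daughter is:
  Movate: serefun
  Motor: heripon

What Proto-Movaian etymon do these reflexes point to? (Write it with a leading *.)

*seripun

Position 1: Movate has s, Motor has h. Taking the neighbouring segments as reconstructed: Movate s can only go back to *s; Motor h could go back to *k or *s or *h — the one source consistent with every daughter is *s.
Position 4: Movate has e, Motor has i. Motor preserves i here (none of its changes turn any other segment into i), so the proto-segment is *i.
Position 6: Movate has u, Motor has o. Movate preserves u here (none of its changes turn any other segment into u), so the proto-segment is *u.
Verify the candidate proto-form against each daughter:
Movate: *seripun
  seripun → serifun   [intervocalic lenition]
  serifun (rule 2 does not apply)
  serifun (rule 3 does not apply)
  serifun → serefun   [vowel merger]
  giving Movate serefun.
Motor: start from *seripun.
  rule 1 (debuccalisation): seripun → heripun
  rule 2 (vowel merger): heripun → heripon
  rule 3: no change — heripon
  ⇒ Motor heripon
No other proto-form is consistent with every reflex, so the reconstruction is *seripun.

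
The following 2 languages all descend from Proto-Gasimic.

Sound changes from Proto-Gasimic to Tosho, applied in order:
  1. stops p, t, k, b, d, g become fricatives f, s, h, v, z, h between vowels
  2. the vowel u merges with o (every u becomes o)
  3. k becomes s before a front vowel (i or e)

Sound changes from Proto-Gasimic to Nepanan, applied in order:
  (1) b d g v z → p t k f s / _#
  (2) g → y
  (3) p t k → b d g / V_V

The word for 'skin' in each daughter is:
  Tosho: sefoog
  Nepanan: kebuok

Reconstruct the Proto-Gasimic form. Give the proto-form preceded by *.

Position 1: Tosho has s, Nepanan has k. Taking the neighbouring segments as reconstructed: Tosho s could go back to *k or *s; Nepanan k can only go back to *k — the one source consistent with every daughter is *k.
Position 6: Tosho has g, Nepanan has k. Tosho preserves g here (none of its changes turn any other segment into g), so the proto-segment is *g.
Position 3: Tosho has f, Nepanan has b. Taking the neighbouring segments as reconstructed: Tosho f could go back to *p or *f; Nepanan b could go back to *p or *b — the one source consistent with every daughter is *p.
Verify the candidate proto-form against each daughter:
Tosho: *kepuog
  kepuog → kefuog   [intervocalic lenition]
  kefuog → kefoog   [vowel merger]
  kefoog → sefoog   [palatalisation]
  giving Tosho sefoog.
Nepanan: start from *kepuog.
  rule 1 (final devoicing): kepuog → kepuok
  rule 2: no change — kepuok
  rule 3 (intervocalic voicing): kepuok → kebuok
  ⇒ Nepanan kebuok
No other proto-form is consistent with every reflex, so the reconstruction is *kepuog.

*kepuog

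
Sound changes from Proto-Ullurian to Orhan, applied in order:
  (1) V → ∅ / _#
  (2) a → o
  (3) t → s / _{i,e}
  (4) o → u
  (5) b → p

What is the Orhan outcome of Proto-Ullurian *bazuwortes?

Orhan: *bazuwortes > bozuwortes > bozuworses > buzuwurses > puzuwurses  (by vowel merger, palatalisation, vowel merger, unconditioned shift)

puzuwurses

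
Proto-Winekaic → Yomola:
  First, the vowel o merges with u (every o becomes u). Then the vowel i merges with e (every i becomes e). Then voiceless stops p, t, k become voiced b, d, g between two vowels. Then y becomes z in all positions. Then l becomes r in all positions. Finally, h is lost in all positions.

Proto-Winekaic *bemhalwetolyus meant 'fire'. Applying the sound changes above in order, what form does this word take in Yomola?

Yomola: start from *bemhalwetolyus.
  rule 1 (vowel merger): bemhalwetolyus → bemhalwetulyus
  rule 2: no change — bemhalwetulyus
  rule 3 (intervocalic voicing): bemhalwetulyus → bemhalwedulyus
  rule 4 (unconditioned shift): bemhalwedulyus → bemhalwedulzus
  rule 5 (unconditioned shift): bemhalwedulzus → bemharwedurzus
  rule 6 (h-loss): bemharwedurzus → bemarwedurzus
  ⇒ Yomola bemarwedurzus

bemarwedurzus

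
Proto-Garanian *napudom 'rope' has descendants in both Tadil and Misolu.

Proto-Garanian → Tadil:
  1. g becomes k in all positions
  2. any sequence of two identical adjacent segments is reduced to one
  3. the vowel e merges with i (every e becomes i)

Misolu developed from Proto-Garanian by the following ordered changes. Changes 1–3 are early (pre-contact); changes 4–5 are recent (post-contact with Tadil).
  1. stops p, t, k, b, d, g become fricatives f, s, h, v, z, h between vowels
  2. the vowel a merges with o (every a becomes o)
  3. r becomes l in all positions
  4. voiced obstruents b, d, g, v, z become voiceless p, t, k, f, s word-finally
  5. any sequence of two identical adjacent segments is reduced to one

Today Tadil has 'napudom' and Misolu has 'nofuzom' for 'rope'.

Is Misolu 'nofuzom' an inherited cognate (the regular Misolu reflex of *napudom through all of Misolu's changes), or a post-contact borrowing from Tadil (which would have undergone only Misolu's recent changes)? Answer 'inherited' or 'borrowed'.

inherited

If inherited, *napudom would pass through all of Misolu's changes:
Misolu: start from *napudom.
  rule 1 (intervocalic lenition): napudom → nafuzom
  rule 2 (vowel merger): nafuzom → nofuzom
  rule 3: no change — nofuzom
  rule 4: no change — nofuzom
  rule 5: no change — nofuzom
  ⇒ Misolu nofuzom
If borrowed from Tadil 'napudom' after the early changes, it would undergo only the recent ones:
  rule 4 (final devoicing): no change (napudom)
  rule 5 (degemination): no change (napudom)
  ⇒ as a loan: napudom
Misolu 'nofuzom' matches the inherited outcome exactly, so it is an inherited cognate, not a loan.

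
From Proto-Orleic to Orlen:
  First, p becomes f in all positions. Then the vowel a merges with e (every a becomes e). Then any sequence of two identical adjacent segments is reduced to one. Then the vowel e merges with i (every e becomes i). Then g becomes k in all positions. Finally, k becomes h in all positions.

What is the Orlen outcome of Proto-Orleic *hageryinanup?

hihiryininuf

Orlen: start from *hageryinanup.
  rule 1 (unconditioned shift): hageryinanup → hageryinanuf
  rule 2 (vowel merger): hageryinanuf → hegeryinenuf
  rule 3: no change — hegeryinenuf
  rule 4 (vowel merger): hegeryinenuf → higiryininuf
  rule 5 (unconditioned shift): higiryininuf → hikiryininuf
  rule 6 (unconditioned shift): hikiryininuf → hihiryininuf
  ⇒ Orlen hihiryininuf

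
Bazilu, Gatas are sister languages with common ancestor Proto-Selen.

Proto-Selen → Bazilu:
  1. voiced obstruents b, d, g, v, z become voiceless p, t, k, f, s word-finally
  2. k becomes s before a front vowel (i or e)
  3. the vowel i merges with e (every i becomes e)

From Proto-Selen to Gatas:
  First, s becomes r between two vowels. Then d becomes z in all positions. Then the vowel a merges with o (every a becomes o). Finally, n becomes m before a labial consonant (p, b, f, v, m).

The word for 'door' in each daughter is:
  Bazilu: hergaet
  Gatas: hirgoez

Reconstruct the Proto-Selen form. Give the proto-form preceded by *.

Position 2: Bazilu has e, Gatas has i. Gatas preserves i here (none of its changes turn any other segment into i), so the proto-segment is *i.
Position 5: Bazilu has a, Gatas has o. Bazilu preserves a here (none of its changes turn any other segment into a), so the proto-segment is *a.
Position 7: Bazilu has t, Gatas has z. Taking the neighbouring segments as reconstructed: Bazilu t could go back to *t or *d; Gatas z could go back to *d or *z — the one source consistent with every daughter is *d.
The remaining positions agree across the daughters. Check the candidate against every language:
Bazilu: *hirgaed > hirgaet > hergaet  (by final devoicing, vowel merger)
Gatas: start from *hirgaed.
  rule 1: no change — hirgaed
  rule 2 (unconditioned shift): hirgaed → hirgaez
  rule 3 (vowel merger): hirgaez → hirgoez
  rule 4: no change — hirgoez
  ⇒ Gatas hirgoez
*hirgaed is the unique common source.

*hirgaed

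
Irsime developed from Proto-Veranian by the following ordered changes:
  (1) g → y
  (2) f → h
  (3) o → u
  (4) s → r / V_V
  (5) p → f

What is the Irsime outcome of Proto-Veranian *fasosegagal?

Irsime: *fasosegagal > fasoseyayal > hasoseyayal > hasuseyayal > harureyayal  (by unconditioned shift, unconditioned shift, vowel merger, rhotacism)

harureyayal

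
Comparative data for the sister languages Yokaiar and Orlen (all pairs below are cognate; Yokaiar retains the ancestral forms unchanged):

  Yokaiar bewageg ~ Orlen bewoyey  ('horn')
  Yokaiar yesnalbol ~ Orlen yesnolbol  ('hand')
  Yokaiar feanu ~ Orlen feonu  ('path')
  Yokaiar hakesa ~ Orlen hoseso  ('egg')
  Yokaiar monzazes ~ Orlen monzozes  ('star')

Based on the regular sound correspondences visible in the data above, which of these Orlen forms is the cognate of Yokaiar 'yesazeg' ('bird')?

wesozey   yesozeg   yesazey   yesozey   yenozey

yesozey

bewageg ~ bewoyey, yesnalbol ~ yesnolbol — Yokaiar a corresponds to Orlen o after a consonant, before a consonant other than r, m, n, p, b, f, v.
bewageg ~ bewoyey — Yokaiar g corresponds to Orlen y word-finally.
Applying these to Yokaiar 'yesazeg':
  yesazeg → yesozeg   (a→o after a consonant, before a consonant other than r, m, n, p, b, f, v)
  yesozeg → yesozey   (g→y word-finally)
So the Orlen cognate is 'yesozey'.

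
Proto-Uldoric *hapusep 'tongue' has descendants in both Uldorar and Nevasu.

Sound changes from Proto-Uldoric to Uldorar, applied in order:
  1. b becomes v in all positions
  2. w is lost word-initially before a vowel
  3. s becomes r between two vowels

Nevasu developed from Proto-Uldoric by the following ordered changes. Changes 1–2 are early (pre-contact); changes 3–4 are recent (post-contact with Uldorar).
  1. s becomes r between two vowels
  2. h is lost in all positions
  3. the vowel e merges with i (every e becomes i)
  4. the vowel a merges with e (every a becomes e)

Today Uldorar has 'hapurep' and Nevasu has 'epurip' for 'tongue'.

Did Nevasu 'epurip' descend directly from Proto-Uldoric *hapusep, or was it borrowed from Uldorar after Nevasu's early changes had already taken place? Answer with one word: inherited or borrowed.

If inherited, *hapusep would pass through all of Nevasu's changes:
Nevasu: *hapusep
  hapusep → hapurep   [rhotacism]
  hapurep → apurep   [h-loss]
  apurep → apurip   [vowel merger]
  apurip → epurip   [vowel merger]
  giving Nevasu epurip.
If borrowed from Uldorar 'hapurep' after the early changes, it would undergo only the recent ones:
  rule 3 (vowel merger): hapurep → hapurip
  rule 4 (vowel merger): hapurip → hepurip
  ⇒ as a loan: hepurip
Nevasu 'epurip' matches the inherited outcome exactly, so it is an inherited cognate, not a loan.

inherited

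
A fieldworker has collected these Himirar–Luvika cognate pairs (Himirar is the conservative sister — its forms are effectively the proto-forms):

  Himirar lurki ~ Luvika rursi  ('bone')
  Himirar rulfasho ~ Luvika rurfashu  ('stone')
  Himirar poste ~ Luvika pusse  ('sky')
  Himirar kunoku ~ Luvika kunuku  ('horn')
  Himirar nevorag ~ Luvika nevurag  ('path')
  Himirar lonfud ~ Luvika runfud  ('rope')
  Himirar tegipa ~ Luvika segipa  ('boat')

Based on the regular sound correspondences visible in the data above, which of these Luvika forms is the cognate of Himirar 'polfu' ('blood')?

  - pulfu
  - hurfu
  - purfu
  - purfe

poste ~ pusse, kunoku ~ kunuku — Himirar o corresponds to Luvika u after a consonant, before a consonant other than r, m, n, p, b, f, v.
rulfasho ~ rurfashu — Himirar l corresponds to Luvika r after a vowel, before a labial obstruent.
Applying these to Himirar 'polfu':
  polfu → pulfu   (o→u after a consonant, before a consonant other than r, m, n, p, b, f, v)
  pulfu → purfu   (l→r after a vowel, before a labial obstruent)
So the Luvika cognate is 'purfu'.

purfu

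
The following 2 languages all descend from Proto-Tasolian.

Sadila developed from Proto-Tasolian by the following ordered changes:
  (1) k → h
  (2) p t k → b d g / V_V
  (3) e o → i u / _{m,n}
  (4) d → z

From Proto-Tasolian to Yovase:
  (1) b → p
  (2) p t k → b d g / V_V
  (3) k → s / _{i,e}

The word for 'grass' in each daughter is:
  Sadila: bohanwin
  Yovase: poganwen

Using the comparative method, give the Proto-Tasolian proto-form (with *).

Position 3: Sadila has h, Yovase has g. Taking the neighbouring segments as reconstructed: Sadila h could go back to *k or *h; Yovase g could go back to *k or *g — the one source consistent with every daughter is *k.
Position 7: Sadila has i, Yovase has e. Yovase preserves e here (none of its changes turn any other segment into e), so the proto-segment is *e.
Position 1: Sadila has b, Yovase has p. Taking the neighbouring segments as reconstructed: Sadila b can only go back to *b; Yovase p could go back to *p or *b — the one source consistent with every daughter is *b.
This points to *bokanwen. Verify forward in each daughter:
Sadila: start from *bokanwen.
  rule 1 (unconditioned shift): bokanwen → bohanwen
  rule 2: no change — bohanwen
  rule 3 (pre-nasal raising): bohanwen → bohanwin
  rule 4: no change — bohanwin
  ⇒ Sadila bohanwin
Yovase: *bokanwen
  bokanwen → pokanwen   [unconditioned shift]
  pokanwen → poganwen   [intervocalic voicing]
  poganwen (rule 3 does not apply)
  giving Yovase poganwen.
No other proto-form is consistent with every reflex, so the reconstruction is *bokanwen.

*bokanwen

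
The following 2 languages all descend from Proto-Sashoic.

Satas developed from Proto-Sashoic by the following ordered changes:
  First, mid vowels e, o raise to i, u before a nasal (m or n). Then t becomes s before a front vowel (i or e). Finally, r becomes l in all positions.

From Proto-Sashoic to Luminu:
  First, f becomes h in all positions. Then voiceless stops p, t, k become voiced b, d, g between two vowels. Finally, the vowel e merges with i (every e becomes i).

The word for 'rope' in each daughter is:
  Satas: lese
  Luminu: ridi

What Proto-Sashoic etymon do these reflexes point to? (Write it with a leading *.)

Position 3: Satas has s, Luminu has d. Taking the neighbouring segments as reconstructed: Satas s could go back to *t or *s; Luminu d could go back to *t or *d — the one source consistent with every daughter is *t.
Position 1: Satas has l, Luminu has r. Luminu preserves r here (none of its changes turn any other segment into r), so the proto-segment is *r.
Continuing position by position gives *rete; check it forward:
Satas: start from *rete.
  rule 1: no change — rete
  rule 2 (palatalisation): rete → rese
  rule 3 (unconditioned shift): rese → lese
  ⇒ Satas lese
Luminu: *rete
  rete (rule 1 does not apply)
  rete → rede   [intervocalic voicing]
  rede → ridi   [vowel merger]
  giving Luminu ridi.
*rete is the unique common source.

*rete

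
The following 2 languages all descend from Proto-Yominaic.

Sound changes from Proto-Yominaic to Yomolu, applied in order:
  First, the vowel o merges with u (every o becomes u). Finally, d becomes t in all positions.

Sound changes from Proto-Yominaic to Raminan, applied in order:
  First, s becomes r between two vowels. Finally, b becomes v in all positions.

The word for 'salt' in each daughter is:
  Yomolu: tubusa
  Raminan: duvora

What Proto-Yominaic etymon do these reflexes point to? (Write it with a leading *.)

Position 5: Yomolu has s, Raminan has r. Yomolu preserves s here (none of its changes turn any other segment into s), so the proto-segment is *s.
Position 1: Yomolu has t, Raminan has d. Raminan preserves d here (none of its changes turn any other segment into d), so the proto-segment is *d.
Position 4: Yomolu has u, Raminan has o. Raminan preserves o here (none of its changes turn any other segment into o), so the proto-segment is *o.
Verify the candidate proto-form against each daughter:
Yomolu: start from *dubosa.
  rule 1 (vowel merger): dubosa → dubusa
  rule 2 (unconditioned shift): dubusa → tubusa
  ⇒ Yomolu tubusa
Raminan: *dubosa > dubora > duvora  (by rhotacism, unconditioned shift)
Only *dubosa yields all of Yomolu tubusa, Raminan duvora.

*dubosa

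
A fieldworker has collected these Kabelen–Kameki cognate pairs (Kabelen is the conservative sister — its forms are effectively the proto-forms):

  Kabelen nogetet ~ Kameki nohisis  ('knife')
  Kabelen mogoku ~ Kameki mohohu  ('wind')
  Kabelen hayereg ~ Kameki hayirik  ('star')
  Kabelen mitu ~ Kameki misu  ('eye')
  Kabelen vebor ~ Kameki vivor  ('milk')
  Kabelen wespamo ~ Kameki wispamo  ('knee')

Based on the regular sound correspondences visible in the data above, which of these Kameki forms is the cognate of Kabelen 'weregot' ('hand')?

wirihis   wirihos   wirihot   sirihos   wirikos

wirihos

hayereg ~ hayirik — Kabelen e corresponds to Kameki i after a consonant, before r.
nogetet ~ nohisis, hayereg ~ hayirik — Kabelen e corresponds to Kameki i after a consonant, before a consonant other than r, m, n, p, b, f, v.
mogoku ~ mohohu — Kabelen g corresponds to Kameki h between vowels (before a back vowel).
nogetet ~ nohisis — Kabelen t corresponds to Kameki s word-finally.
Applying these to Kabelen 'weregot':
  weregot → wiregot   (e→i after a consonant, before r)
  wiregot → wirigot   (e→i after a consonant, before a consonant other than r, m, n, p, b, f, v)
  wirigot → wirihot   (g→h between vowels (before a back vowel))
  wirihot → wirihos   (t→s word-finally)
So the Kameki cognate is 'wirihos'.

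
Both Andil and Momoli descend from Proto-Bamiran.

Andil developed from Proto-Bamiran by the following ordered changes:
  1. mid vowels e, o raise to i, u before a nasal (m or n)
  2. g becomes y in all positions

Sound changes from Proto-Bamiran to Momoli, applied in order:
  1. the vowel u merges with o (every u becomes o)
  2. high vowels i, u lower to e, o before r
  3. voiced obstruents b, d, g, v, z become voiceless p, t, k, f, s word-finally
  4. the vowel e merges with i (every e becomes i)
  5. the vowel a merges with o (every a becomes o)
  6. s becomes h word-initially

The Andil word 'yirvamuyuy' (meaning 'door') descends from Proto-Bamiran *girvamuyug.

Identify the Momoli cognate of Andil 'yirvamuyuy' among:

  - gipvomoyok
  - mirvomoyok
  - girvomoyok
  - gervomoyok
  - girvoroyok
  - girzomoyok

girvomoyok

Momoli: *girvamuyug
  girvamuyug → girvamoyog   [vowel merger]
  girvamoyog → gervamoyog   [pre-rhotic lowering]
  gervamoyog → gervamoyok   [final devoicing]
  gervamoyok → girvamoyok   [vowel merger]
  girvamoyok → girvomoyok   [vowel merger]
  girvomoyok (rule 6 does not apply)
  giving Momoli girvomoyok.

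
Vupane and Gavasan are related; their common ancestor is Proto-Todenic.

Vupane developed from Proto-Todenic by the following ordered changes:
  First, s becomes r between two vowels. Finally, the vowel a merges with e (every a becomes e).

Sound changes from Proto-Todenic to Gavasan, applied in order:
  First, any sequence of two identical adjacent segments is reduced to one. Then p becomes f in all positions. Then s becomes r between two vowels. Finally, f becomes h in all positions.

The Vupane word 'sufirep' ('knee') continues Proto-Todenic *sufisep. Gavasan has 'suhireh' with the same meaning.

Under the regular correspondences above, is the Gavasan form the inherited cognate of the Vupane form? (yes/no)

Derive the expected Gavasan reflex of *sufisep:
Gavasan: start from *sufisep.
  rule 1: no change — sufisep
  rule 2 (unconditioned shift): sufisep → sufisef
  rule 3 (rhotacism): sufisef → sufiref
  rule 4 (unconditioned shift): sufiref → suhireh
  ⇒ Gavasan suhireh
Gavasan 'suhireh' matches the regular reflex exactly, so the pair is cognate.

yes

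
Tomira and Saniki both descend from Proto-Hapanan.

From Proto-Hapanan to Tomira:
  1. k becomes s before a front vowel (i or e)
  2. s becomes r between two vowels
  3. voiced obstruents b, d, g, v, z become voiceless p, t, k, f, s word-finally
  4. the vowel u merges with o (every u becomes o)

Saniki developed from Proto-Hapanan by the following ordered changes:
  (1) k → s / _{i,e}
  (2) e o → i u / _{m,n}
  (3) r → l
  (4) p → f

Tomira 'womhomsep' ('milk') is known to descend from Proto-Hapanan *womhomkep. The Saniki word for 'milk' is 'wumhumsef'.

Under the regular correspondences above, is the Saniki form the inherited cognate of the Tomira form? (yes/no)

yes

Derive the expected Saniki reflex of *womhomkep:
Saniki: *womhomkep > womhomsep > wumhumsep > wumhumsef  (by palatalisation, pre-nasal raising, unconditioned shift)
Saniki 'wumhumsef' matches the regular reflex exactly, so the pair is cognate.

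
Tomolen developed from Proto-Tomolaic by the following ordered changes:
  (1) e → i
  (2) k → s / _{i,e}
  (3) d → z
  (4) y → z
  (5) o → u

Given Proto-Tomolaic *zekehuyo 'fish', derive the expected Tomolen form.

zisihuzu

Tomolen: start from *zekehuyo.
  rule 1 (vowel merger): zekehuyo → zikihuyo
  rule 2 (palatalisation): zikihuyo → zisihuyo
  rule 3: no change — zisihuyo
  rule 4 (unconditioned shift): zisihuyo → zisihuzo
  rule 5 (vowel merger): zisihuzo → zisihuzu
  ⇒ Tomolen zisihuzu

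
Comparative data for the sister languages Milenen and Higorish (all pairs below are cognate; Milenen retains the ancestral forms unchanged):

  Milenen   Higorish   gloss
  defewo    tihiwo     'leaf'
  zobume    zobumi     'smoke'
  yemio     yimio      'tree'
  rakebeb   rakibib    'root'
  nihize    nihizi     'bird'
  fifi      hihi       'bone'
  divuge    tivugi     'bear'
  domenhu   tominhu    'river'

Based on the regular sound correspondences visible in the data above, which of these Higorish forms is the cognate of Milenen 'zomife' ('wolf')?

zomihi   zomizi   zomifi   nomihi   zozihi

defewo ~ tihiwo — Milenen f corresponds to Higorish h between vowels (before a front vowel).
zobume ~ zobumi, nihize ~ nihizi — Milenen e corresponds to Higorish i word-finally.
Applying these to Milenen 'zomife':
  zomife → zomihe   (f→h between vowels (before a front vowel))
  zomihe → zomihi   (e→i word-finally)
So the Higorish cognate is 'zomihi'.

zomihi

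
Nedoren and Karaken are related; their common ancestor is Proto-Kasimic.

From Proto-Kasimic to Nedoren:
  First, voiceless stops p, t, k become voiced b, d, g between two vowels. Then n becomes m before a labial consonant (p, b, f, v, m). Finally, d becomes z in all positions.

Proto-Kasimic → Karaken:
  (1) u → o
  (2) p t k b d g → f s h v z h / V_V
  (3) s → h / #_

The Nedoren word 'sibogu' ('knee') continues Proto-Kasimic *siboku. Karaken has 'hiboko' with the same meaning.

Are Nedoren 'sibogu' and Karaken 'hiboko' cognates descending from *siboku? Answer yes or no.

no

Derive the expected Karaken reflex of *siboku:
Karaken: start from *siboku.
  rule 1 (vowel merger): siboku → siboko
  rule 2 (intervocalic lenition): siboko → sivoho
  rule 3 (debuccalisation): sivoho → hivoho
  ⇒ Karaken hivoho
The regular Karaken reflex would be 'hivoho', but the attested form is 'hiboko'. The correspondence is irregular, so they are not cognates (the Karaken form has a different source).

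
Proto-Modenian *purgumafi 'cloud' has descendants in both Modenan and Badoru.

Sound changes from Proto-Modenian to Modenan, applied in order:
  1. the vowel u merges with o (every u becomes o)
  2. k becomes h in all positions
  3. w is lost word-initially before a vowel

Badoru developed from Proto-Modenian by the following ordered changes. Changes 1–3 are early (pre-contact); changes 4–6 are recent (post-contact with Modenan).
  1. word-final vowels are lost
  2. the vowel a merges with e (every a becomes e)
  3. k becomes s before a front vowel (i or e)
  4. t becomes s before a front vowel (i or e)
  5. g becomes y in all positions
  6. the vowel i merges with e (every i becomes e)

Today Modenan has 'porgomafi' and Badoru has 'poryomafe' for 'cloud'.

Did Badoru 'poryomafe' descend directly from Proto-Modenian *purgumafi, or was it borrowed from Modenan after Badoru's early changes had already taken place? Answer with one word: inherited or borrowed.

If inherited, *purgumafi would pass through all of Badoru's changes:
Badoru: start from *purgumafi.
  rule 1 (apocope): purgumafi → purgumaf
  rule 2 (vowel merger): purgumaf → purgumef
  rule 3: no change — purgumef
  rule 4: no change — purgumef
  rule 5 (unconditioned shift): purgumef → puryumef
  rule 6: no change — puryumef
  ⇒ Badoru puryumef
If borrowed from Modenan 'porgomafi' after the early changes, it would undergo only the recent ones:
  rule 4 (palatalisation): no change (porgomafi)
  rule 5 (unconditioned shift): porgomafi → poryomafi
  rule 6 (vowel merger): poryomafi → poryomafe
  ⇒ as a loan: poryomafe
Badoru 'poryomafe' matches the loan outcome 'poryomafe', not the inherited 'puryumef' — it skipped the early Badoru changes, so it was borrowed from Modenan.

borrowed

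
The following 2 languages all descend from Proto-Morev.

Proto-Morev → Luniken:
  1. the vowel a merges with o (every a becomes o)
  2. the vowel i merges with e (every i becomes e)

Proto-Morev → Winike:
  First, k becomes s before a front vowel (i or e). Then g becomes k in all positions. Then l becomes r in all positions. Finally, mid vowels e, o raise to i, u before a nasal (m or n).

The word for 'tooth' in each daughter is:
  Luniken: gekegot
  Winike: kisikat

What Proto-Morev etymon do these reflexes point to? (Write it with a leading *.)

Position 1: Luniken has g, Winike has k. Luniken preserves g here (none of its changes turn any other segment into g), so the proto-segment is *g.
Position 4: Luniken has e, Winike has i. Taking the neighbouring segments as reconstructed: Luniken e could go back to *e or *i; Winike i can only go back to *i — the one source consistent with every daughter is *i.
Position 5: Luniken has g, Winike has k. Luniken preserves g here (none of its changes turn any other segment into g), so the proto-segment is *g.
This points to *gikigat. Verify forward in each daughter:
Luniken: *gikigat > gikigot > gekegot  (by vowel merger, vowel merger)
Winike: *gikigat > gisigat > kisikat  (by palatalisation, unconditioned shift)
No other proto-form is consistent with every reflex, so the reconstruction is *gikigat.

*gikigat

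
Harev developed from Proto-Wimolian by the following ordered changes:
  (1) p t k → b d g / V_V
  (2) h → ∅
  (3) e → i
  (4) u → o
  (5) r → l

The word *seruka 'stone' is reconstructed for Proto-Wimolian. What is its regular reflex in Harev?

Harev: start from *seruka.
  rule 1 (intervocalic voicing): seruka → seruga
  rule 2: no change — seruga
  rule 3 (vowel merger): seruga → siruga
  rule 4 (vowel merger): siruga → siroga
  rule 5 (unconditioned shift): siroga → siloga
  ⇒ Harev siloga

siloga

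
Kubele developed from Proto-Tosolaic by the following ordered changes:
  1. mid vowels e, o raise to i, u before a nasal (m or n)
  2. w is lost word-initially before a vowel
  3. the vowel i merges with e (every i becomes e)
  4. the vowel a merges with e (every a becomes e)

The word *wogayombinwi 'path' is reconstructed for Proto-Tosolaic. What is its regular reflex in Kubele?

ogeyumbenwe

Kubele: *wogayombinwi > wogayumbinwi > ogayumbinwi > ogayumbenwe > ogeyumbenwe  (by pre-nasal raising, glide loss, vowel merger, vowel merger)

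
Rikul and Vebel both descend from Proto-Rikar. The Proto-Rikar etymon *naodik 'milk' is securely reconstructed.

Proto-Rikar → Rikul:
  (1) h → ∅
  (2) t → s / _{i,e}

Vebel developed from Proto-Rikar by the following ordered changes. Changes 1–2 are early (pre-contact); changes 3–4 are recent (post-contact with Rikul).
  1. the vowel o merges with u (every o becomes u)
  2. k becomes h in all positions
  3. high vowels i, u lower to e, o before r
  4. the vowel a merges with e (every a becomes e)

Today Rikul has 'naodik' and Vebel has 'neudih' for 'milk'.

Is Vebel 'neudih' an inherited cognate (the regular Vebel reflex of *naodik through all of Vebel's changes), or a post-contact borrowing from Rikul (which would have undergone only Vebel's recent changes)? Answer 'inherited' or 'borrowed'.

inherited

If inherited, *naodik would pass through all of Vebel's changes:
Vebel: start from *naodik.
  rule 1 (vowel merger): naodik → naudik
  rule 2 (unconditioned shift): naudik → naudih
  rule 3: no change — naudih
  rule 4 (vowel merger): naudih → neudih
  ⇒ Vebel neudih
If borrowed from Rikul 'naodik' after the early changes, it would undergo only the recent ones:
  rule 3 (pre-rhotic lowering): no change (naodik)
  rule 4 (vowel merger): naodik → neodik
  ⇒ as a loan: neodik
Vebel 'neudih' matches the inherited outcome exactly, so it is an inherited cognate, not a loan.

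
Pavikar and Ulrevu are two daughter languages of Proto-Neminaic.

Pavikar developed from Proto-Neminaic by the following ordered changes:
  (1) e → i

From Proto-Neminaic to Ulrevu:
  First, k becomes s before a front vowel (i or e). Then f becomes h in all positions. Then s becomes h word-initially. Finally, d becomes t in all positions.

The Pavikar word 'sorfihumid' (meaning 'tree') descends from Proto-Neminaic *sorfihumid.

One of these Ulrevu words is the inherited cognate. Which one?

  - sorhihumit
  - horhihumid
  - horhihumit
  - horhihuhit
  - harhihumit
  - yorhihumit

Ulrevu: start from *sorfihumid.
  rule 1: no change — sorfihumid
  rule 2 (unconditioned shift): sorfihumid → sorhihumid
  rule 3 (debuccalisation): sorhihumid → horhihumid
  rule 4 (unconditioned shift): horhihumid → horhihumit
  ⇒ Ulrevu horhihumit

horhihumit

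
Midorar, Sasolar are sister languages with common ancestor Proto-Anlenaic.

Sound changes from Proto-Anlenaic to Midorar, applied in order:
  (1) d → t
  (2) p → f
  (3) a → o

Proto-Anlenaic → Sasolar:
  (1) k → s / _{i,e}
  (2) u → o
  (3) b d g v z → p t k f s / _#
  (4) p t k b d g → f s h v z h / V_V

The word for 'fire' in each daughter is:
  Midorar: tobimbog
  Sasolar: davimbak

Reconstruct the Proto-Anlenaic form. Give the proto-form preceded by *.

Position 3: Midorar has b, Sasolar has v. Midorar preserves b here (none of its changes turn any other segment into b), so the proto-segment is *b.
Position 2: Midorar has o, Sasolar has a. Sasolar preserves a here (none of its changes turn any other segment into a), so the proto-segment is *a.
Continuing position by position gives *dabimbag; check it forward:
Midorar: *dabimbag > tabimbag > tobimbog  (by unconditioned shift, vowel merger)
Sasolar: *dabimbag > dabimbak > davimbak  (by final devoicing, intervocalic lenition)
Only *dabimbag yields all of Midorar tobimbog, Sasolar davimbak.

*dabimbag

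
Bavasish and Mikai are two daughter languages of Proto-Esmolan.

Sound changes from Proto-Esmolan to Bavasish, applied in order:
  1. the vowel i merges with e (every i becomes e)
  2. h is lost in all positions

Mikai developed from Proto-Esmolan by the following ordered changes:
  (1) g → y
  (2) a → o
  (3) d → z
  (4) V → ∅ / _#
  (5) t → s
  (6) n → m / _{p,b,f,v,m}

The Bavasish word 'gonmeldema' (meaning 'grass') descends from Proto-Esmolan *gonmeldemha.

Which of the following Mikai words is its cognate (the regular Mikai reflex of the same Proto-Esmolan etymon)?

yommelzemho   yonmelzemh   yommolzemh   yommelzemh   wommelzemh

yommelzemh

Mikai: *gonmeldemha
  gonmeldemha → yonmeldemha   [unconditioned shift]
  yonmeldemha → yonmeldemho   [vowel merger]
  yonmeldemho → yonmelzemho   [unconditioned shift]
  yonmelzemho → yonmelzemh   [apocope]
  yonmelzemh (rule 5 does not apply)
  yonmelzemh → yommelzemh   [nasal place assimilation]
  giving Mikai yommelzemh.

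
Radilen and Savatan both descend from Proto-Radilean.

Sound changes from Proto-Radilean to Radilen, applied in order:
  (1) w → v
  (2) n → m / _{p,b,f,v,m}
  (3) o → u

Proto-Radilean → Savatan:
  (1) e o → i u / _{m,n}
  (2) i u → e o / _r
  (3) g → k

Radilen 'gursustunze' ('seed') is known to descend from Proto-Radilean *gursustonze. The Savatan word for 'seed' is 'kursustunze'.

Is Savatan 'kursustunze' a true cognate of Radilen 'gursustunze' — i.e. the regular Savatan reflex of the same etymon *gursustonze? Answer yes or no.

no

Derive the expected Savatan reflex of *gursustonze:
Savatan: *gursustonze
  gursustonze → gursustunze   [pre-nasal raising]
  gursustunze → gorsustunze   [pre-rhotic lowering]
  gorsustunze → korsustunze   [unconditioned shift]
  giving Savatan korsustunze.
The regular Savatan reflex would be 'korsustunze', but the attested form is 'kursustunze'. The correspondence is irregular, so they are not cognates (the Savatan form has a different source).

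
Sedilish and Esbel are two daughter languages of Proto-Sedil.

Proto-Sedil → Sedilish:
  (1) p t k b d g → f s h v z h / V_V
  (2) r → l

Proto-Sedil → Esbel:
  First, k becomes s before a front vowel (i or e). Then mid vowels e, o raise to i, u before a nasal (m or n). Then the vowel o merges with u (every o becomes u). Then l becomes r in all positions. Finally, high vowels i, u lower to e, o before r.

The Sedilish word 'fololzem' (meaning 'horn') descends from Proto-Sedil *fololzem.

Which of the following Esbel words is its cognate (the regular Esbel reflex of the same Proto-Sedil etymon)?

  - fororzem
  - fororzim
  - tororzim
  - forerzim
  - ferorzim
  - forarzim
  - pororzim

Esbel: *fololzem > fololzim > fululzim > fururzim > fororzim  (by pre-nasal raising, vowel merger, unconditioned shift, pre-rhotic lowering)
Among the options, 'fororzim' alone shows every Esbel change applied in order.

fororzim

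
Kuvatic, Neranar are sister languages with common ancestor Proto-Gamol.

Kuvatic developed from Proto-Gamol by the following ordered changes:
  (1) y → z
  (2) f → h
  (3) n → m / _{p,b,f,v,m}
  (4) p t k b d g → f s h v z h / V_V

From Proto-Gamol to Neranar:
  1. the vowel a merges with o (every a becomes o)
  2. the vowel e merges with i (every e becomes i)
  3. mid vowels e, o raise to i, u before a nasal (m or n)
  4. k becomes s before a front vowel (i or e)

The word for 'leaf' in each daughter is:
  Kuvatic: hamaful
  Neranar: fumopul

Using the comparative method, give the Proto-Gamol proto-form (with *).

Position 4: Kuvatic has a, Neranar has o. Kuvatic preserves a here (none of its changes turn any other segment into a), so the proto-segment is *a.
Position 1: Kuvatic has h, Neranar has f. Neranar preserves f here (none of its changes turn any other segment into f), so the proto-segment is *f.
Continuing position by position gives *famapul; check it forward:
Kuvatic: *famapul > hamapul > hamaful  (by unconditioned shift, intervocalic lenition)
Neranar: *famapul > fomopul > fumopul  (by vowel merger, pre-nasal raising)
Only *famapul yields all of Kuvatic hamaful, Neranar fumopul.

*famapul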